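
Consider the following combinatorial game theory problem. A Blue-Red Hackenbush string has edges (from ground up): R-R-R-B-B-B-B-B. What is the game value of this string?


Edges (from ground): R-R-R-B-B-B-B-B
By Berlekamp's sign-expansion rule, a Blue-Red Hackenbush stalk has the value of the surreal number whose sign sequence is the edge sequence with B -> + and R -> -.
Sign sequence: ---+++++
Trace the sign expansion in the surreal number tree, starting from 0:
Edge 1: R (sign -) -> bounds (-inf, 0), value = -1
Edge 2: R (sign -) -> bounds (-inf, -1), value = -2
Edge 3: R (sign -) -> bounds (-inf, -2), value = -3
Edge 4: B (sign +) -> bounds (-3, -2), value = -5/2
Edge 5: B (sign +) -> bounds (-5/2, -2), value = -9/4
Edge 6: B (sign +) -> bounds (-9/4, -2), value = -17/8
Edge 7: B (sign +) -> bounds (-17/8, -2), value = -33/16
Edge 8: B (sign +) -> bounds (-33/16, -2), value = -65/32
Game value = -65/32

-65/32


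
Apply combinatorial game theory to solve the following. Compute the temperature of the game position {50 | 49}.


The game is {50 | 49}, a switch {a | b} with numbers a > b.
Cooling {a | b} by t gives {a - t | b + t}, which stops being hot when a - t = b + t, i.e. at t = (a - b)/2. So the temperature of a switch is (a - b)/2.
Temperature = (Left option - Right option) / 2
= (50 - (49)) / 2
= 1 / 2
= 1/2

1/2


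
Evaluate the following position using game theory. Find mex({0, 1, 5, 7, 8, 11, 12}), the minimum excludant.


Set = {0, 1, 5, 7, 8, 11, 12}
0 is in the set.
1 is in the set.
2 is NOT in the set. This is the mex.
mex = 2

2


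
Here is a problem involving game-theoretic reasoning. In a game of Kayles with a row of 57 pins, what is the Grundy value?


Kayles: a move removes 1 or 2 adjacent pins from a contiguous row.
Removing pins from a row of k leaves two independent rows (a, b) with a + b = k - 1 (one pin) or a + b = k - 2 (two pins); an end removal gives a = 0.
By Sprague-Grundy, G(k) = mex{ G(a) XOR G(b) } over all these splits. G(0) = 0.
G(1): splits (0,0):0^0=0 -> mex({0}) = 1
G(2): splits (0,1):0^1=1 (0,0):0^0=0 -> mex({0, 1}) = 2
G(3): splits (0,2):0^2=2 (1,1):1^1=0 (0,1):0^1=1 -> mex({0, 1, 2}) = 3
G(4): splits (0,3):0^3=3 (1,2):1^2=3 (0,2):0^2=2 (1,1):1^1=0 -> mex({0, 2, 3}) = 1
G(5): splits (0,4):0^1=1 (1,3):1^3=2 (2,2):2^2=0 (0,3):0^3=3 (1,2):1^2=3 -> mex({0, 1, 2, 3}) = 4
G(6) = mex({0, 1, 2, 4}) = 3
G(7) = mex({0, 1, 3, 4, 5}) = 2
G(8) = mex({0, 2, 3, 5, 6}) = 1
G(9) = mex({0, 1, 2, 3, 6, 7}) = 4
G(10) = mex({0, 1, 3, 4, 5, 7}) = 2
G(11) = mex({0, 1, 2, 3, 4, 5}) = 6
G(12) = mex({0, 1, 2, 3, 5, 6, 7}) = 4
G(13) = mex({0, 2, 3, 4, 6, 7}) = 1
G(14) = mex({0, 1, 4, 5, 6, 7}) = 2
G(15) = mex({0, 1, 2, 3, 4, 5, 6}) = 7
G(16) = mex({0, 2, 3, 5, 6, 7}) = 1
G(17) = mex({0, 1, 2, 3, 5, 6, 7}) = 4
G(18) = mex({0, 1, 2, 4, 5, 6}) = 3
G(19) = mex({0, 1, 3, 4, 5, 7}) = 2
G(20) = mex({0, 2, 3, 4, 5, 6, 7}) = 1
G(21) = mex({0, 1, 2, 3, 5, 6, 7}) = 4
G(22) = mex({0, 1, 2, 3, 4, 5, 7}) = 6
G(23) = mex({0, 1, 2, 3, 4, 5, 6}) = 7
G(24) = mex({0, 1, 2, 3, 5, 6, 7}) = 4
G(25) = mex({0, 2, 3, 4, 6, 7}) = 1
G(26) = mex({0, 1, 3, 4, 5, 6, 7}) = 2
G(27) = mex({0, 1, 2, 3, 4, 5, 6, 7}) = 8
G(28) = mex({0, 1, 2, 3, 4, 6, 7, 8}) = 5
G(29) = mex({0, 1, 2, 3, 5, 6, 7, 8, 9}) = 4
G(30) = mex({0, 1, 2, 3, 4, 5, 6, 9, 10}) = 7
G(31) = mex({0, 1, 3, 4, 5, 7, 10, 11}) = 2
G(32) = mex({0, 2, 3, 4, 5, 6, 7, 9, 11}) = 1
G(33) = mex({0, 1, 2, 3, 4, 5, 6, 7, 9, 12}) = 8
G(34) = mex({0, 1, 2, 3, 4, 5, 7, 8, 11, 12}) = 6
G(35) = mex({0, 1, 2, 3, 4, 5, 6, 8, 9, 10, 11}) = 7
G(36) = mex({0, 1, 2, 3, 5, 6, 7, 9, 10}) = 4
G(37) = mex({0, 2, 3, 4, 6, 7, 9, 10, 11, 12}) = 1
G(38) = mex({0, 1, 3, 4, 5, 6, 7, 9, 10, 11, 12}) = 2
G(39) = mex({0, 1, 2, 4, 5, 6, 7, 9, 10, 12, 14}) = 3
G(40) = mex({0, 2, 3, 4, 6, 7, 11, 12, 14}) = 1
G(41) = mex({0, 1, 2, 3, 5, 6, 7, 9, 10, 11, 12}) = 4
G(42) = mex({0, 1, 2, 3, 4, 5, 6, 9, 10}) = 7
G(43) = mex({0, 1, 3, 4, 5, 7, 9, 10, 12, 15}) = 2
G(44) = mex({0, 2, 3, 4, 5, 6, 7, 9, 10, 12, 15}) = 1
G(45) = mex({0, 1, 2, 3, 4, 5, 6, 7, 9, 10, 12, 14}) = 8
G(46) = mex({0, 1, 3, 4, 5, 7, 8, 11, 12, 14}) = 2
G(47) = mex({0, 1, 2, 3, 4, 5, 6, 8, 9, 10, 11, 12}) = 7
G(48) = mex({0, 1, 2, 3, 5, 6, 7, 9, 10}) = 4
G(49) = mex({0, 2, 3, 4, 6, 7, 9, 10, 11, 12, 15}) = 1
G(50) = mex({0, 1, 4, 5, 6, 7, 9, 11, 12, 14, 15}) = 2
G(51) = mex({0, 1, 2, 3, 4, 5, 6, 7, 9, 12, 14, 15}) = 8
G(52) = mex({0, 2, 3, 4, 5, 6, 7, 8, 11, 12, 15}) = 1
G(53) = mex({0, 1, 2, 3, 5, 6, 7, 8, 9, 10, 11, 12}) = 4
G(54) = mex({0, 1, 2, 3, 4, 5, 6, 9, 10}) = 7
G(55) = mex({0, 1, 3, 4, 5, 7, 9, 10, 11, 12}) = 2
G(56) = mex({0, 2, 3, 4, 5, 6, 7, 9, 10, 11, 12, 13, 14}) = 1
G(57) = mex({0, 1, 2, 3, 5, 6, 7, 9, 10, 12, 13, 14, 15}) = 4
Therefore G(57) = 4.

4


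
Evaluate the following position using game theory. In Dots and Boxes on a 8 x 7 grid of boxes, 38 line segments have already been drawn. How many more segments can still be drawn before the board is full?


Grid: 8 x 7 boxes, i.e. 9 rows and 8 columns of dots.
Horizontal edges: (rows + 1) * cols = 9 * 7 = 63
Vertical edges: rows * (cols + 1) = 8 * 8 = 64
Total edges: 63 + 64 = 127
Edges drawn: 38
Remaining: 127 - 38 = 89

89


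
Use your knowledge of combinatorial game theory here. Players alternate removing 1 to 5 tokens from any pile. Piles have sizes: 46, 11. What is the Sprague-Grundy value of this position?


Subtraction set: {1, 2, 3, 4, 5}
For this subtraction set, G(n) = n mod 6 (period = max + 1 = 6).
Pile 1 (size 46): G(46) = 46 mod 6 = 4
Pile 2 (size 11): G(11) = 11 mod 6 = 5
Total Grundy value = XOR of all: 4 XOR 5 = 1

1


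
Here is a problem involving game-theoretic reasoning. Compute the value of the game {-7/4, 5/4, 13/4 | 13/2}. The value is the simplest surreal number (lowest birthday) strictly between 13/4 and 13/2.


Left options: {-7/4, 5/4, 13/4}, max = 13/4
Right options: {13/2}, min = 13/2
All options are numbers and max(Left) < min(Right), so by the simplicity theorem the value is the simplest (earliest-born) number strictly between 13/4 and 13/2.
Integers 4 through 6 all lie strictly between 13/4 and 13/2.
Among integers, the simplest (lowest birthday = smallest |n|; 0 is born on day 0, +-n on day n) is 4.
No non-integer in the interval can be simpler: if x is a non-integer in the interval, then floor(x) or ceil(x) also lies in the interval (the interval contains an integer), and both are proper prefixes of x's sign expansion, i.e. born earlier. So the game value is 4.
Game value = 4

4


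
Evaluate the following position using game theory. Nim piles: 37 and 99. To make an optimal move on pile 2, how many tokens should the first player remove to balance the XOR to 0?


Piles: 37 and 99
Current XOR: 37 XOR 99 = 70 (non-zero, so this is an N-position).
To make the XOR zero, we need to find a move that balances the piles.
For pile 2 (size 99): target = 99 XOR 70 = 37
We reduce pile 2 from 99 to 37.
Tokens removed: 99 - 37 = 62
Verification: 37 XOR 37 = 0

62


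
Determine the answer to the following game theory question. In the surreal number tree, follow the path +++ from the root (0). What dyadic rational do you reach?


Sign expansion: +++
Rule: track bounds (lo, hi), initially (-inf, +inf). On '+', the current value becomes lo and we move to the simplest number in (value, hi): value + 1 if hi = +inf, otherwise the midpoint (value + hi)/2. On '-', the current value becomes hi and we move to value - 1 if lo = -inf, otherwise the midpoint (lo + value)/2.
Start at 0.
Step 1: sign = +, move right. Bounds: (0, +inf). Value = 1
Step 2: sign = +, move right. Bounds: (1, +inf). Value = 2
Step 3: sign = +, move right. Bounds: (2, +inf). Value = 3
The surreal number with sign expansion +++ is 3.

3


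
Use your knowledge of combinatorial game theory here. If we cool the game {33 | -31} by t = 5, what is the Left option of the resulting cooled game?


Original game: {33 | -31} (a switch {a | b} with a > b).
Cooling by t (for t below the temperature (a - b)/2 = 32) taxes each move by t: {a | b} cooled by t is {a - t | b + t}.
Cooling amount: t = 5
Cooled Left option: 33 - 5 = 28
Cooled Right option: -31 + 5 = -26
Cooled game: {28 | -26}
Left option = 28

28


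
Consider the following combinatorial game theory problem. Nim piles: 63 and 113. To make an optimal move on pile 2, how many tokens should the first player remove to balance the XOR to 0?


Piles: 63 and 113
Current XOR: 63 XOR 113 = 78 (non-zero, so this is an N-position).
To make the XOR zero, we need to find a move that balances the piles.
For pile 2 (size 113): target = 113 XOR 78 = 63
We reduce pile 2 from 113 to 63.
Tokens removed: 113 - 63 = 50
Verification: 63 XOR 63 = 0

50


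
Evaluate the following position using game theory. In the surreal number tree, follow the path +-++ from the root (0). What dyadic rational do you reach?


Sign expansion: +-++
Rule: track bounds (lo, hi), initially (-inf, +inf). On '+', the current value becomes lo and we move to the simplest number in (value, hi): value + 1 if hi = +inf, otherwise the midpoint (value + hi)/2. On '-', the current value becomes hi and we move to value - 1 if lo = -inf, otherwise the midpoint (lo + value)/2.
Start at 0.
Step 1: sign = +, move right. Bounds: (0, +inf). Value = 1
Step 2: sign = -, move left. Bounds: (0, 1). Value = 1/2
Step 3: sign = +, move right. Bounds: (1/2, 1). Value = 3/4
Step 4: sign = +, move right. Bounds: (3/4, 1). Value = 7/8
The surreal number with sign expansion +-++ is 7/8.

7/8


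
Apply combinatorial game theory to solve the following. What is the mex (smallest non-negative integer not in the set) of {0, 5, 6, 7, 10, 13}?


Set = {0, 5, 6, 7, 10, 13}
0 is in the set.
1 is NOT in the set. This is the mex.
mex = 1

1


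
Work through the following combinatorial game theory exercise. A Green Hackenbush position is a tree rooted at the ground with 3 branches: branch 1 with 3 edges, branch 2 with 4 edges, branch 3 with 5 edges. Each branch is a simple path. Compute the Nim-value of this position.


The tree has 3 branches from the ground vertex.
In Green Hackenbush, the Nim-value of a simple path of length k is k.
Branch 1: length 3, Nim-value = 3
Branch 2: length 4, Nim-value = 4
Branch 3: length 5, Nim-value = 5
Total Nim-value = XOR of all branch values:
0 XOR 3 = 3
3 XOR 4 = 7
7 XOR 5 = 2
Nim-value of the tree = 2

2


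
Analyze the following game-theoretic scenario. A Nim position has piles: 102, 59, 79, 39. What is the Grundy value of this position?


We need the XOR (exclusive or) of all pile sizes.
After XOR-ing pile 1 (size 102): 0 XOR 102 = 102
After XOR-ing pile 2 (size 59): 102 XOR 59 = 93
After XOR-ing pile 3 (size 79): 93 XOR 79 = 18
After XOR-ing pile 4 (size 39): 18 XOR 39 = 53
The Nim-value of this position is 53.

53


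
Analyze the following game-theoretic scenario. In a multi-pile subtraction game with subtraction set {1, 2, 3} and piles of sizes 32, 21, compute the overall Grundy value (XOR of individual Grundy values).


Subtraction set: {1, 2, 3}
For this subtraction set, G(n) = n mod 4 (period = max + 1 = 4).
Pile 1 (size 32): G(32) = 32 mod 4 = 0
Pile 2 (size 21): G(21) = 21 mod 4 = 1
Total Grundy value = XOR of all: 0 XOR 1 = 1

1


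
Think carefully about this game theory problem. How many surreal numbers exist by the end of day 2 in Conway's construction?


Day 0: {|} = 0 is born. Count = 1.
Day n: the number of surreal numbers born by day n is 2^(n+1) - 1.
By day 0: 2^1 - 1 = 1
By day 1: 2^2 - 1 = 3
By day 2: 2^3 - 1 = 7
By day 2: 7 surreal numbers.

7


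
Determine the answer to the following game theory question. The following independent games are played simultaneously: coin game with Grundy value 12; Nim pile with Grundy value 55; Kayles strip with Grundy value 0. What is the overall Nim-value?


By the Sprague-Grundy theorem, the Grundy value of a sum of games is the XOR of individual Grundy values.
coin game: Grundy value = 12. Running XOR: 0 XOR 12 = 12
Nim pile: Grundy value = 55. Running XOR: 12 XOR 55 = 59
Kayles strip: Grundy value = 0. Running XOR: 59 XOR 0 = 59
The combined Grundy value is 59.

59


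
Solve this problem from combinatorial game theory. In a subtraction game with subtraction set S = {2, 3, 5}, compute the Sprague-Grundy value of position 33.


The subtraction set is S = {2, 3, 5}.
G(k) = mex{ G(k - s) : s in S, s <= k }. We compute iteratively: G(0) = 0.
G(1) = mex({}) = 0
G(2) = mex({0}) = 1
G(3) = mex({0}) = 1
G(4) = mex({0, 1}) = 2
G(5) = mex({0, 1}) = 2
G(6) = mex({0, 1, 2}) = 3
G(7) = mex({1, 2}) = 0
G(8) = mex({1, 2, 3}) = 0
G(9) = mex({0, 2, 3}) = 1
G(10) = mex({0, 2}) = 1
G(11) = mex({0, 1, 3}) = 2
Observe that G(7)..G(11) = 0, 0, 1, 1, 2 repeats G(0)..G(4) = 0, 0, 1, 1, 2.
For k >= max(S) = 5, G(k) is determined by the previous 5 values G(k-5)..G(k-1); a window of 5 consecutive values has recurred shifted by 7, so by induction G(k + 7) = G(k) for all k >= 0: the sequence is periodic from the start with period 7.
One period: G(0..6) = 0, 0, 1, 1, 2, 2, 3.
33 mod 7 = 5, so G(33) = G(5) = 2.

2


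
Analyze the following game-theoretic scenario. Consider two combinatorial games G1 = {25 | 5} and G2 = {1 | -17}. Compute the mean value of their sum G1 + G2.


G1 = {25 | 5}, G2 = {1 | -17}
Each is a switch {a | b} with numbers a > b; its mean value is (a + b)/2, and mean value is additive over game sums: m(G1 + G2) = m(G1) + m(G2).
Mean of G1 = (25 + (5))/2 = 30/2 = 15
Mean of G2 = (1 + (-17))/2 = -16/2 = -8
Mean of G1 + G2 = 15 + -8 = 7

7


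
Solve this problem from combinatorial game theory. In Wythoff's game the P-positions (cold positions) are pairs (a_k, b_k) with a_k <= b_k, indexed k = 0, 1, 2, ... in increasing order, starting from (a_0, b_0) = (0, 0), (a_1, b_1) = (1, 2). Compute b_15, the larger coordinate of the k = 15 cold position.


By Wythoff's theorem, a_k = floor(k * phi) and b_k = floor(k * phi^2) = a_k + k, where phi = (1 + sqrt(5))/2 is the golden ratio.
phi = (1 + sqrt(5))/2 = 1.618034
phi^2 = phi + 1 = 2.618034
k = 15
k * phi^2 = 15 * 2.618034 = 39.270510
b_15 = floor(k * phi^2) = 39 (check: a_15 + k = 24 + 15 = 39)

39


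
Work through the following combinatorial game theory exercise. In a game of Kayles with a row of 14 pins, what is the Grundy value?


Kayles: a move removes 1 or 2 adjacent pins from a contiguous row.
Removing pins from a row of k leaves two independent rows (a, b) with a + b = k - 1 (one pin) or a + b = k - 2 (two pins); an end removal gives a = 0.
By Sprague-Grundy, G(k) = mex{ G(a) XOR G(b) } over all these splits. G(0) = 0.
G(1): splits (0,0):0^0=0 -> mex({0}) = 1
G(2): splits (0,1):0^1=1 (0,0):0^0=0 -> mex({0, 1}) = 2
G(3): splits (0,2):0^2=2 (1,1):1^1=0 (0,1):0^1=1 -> mex({0, 1, 2}) = 3
G(4): splits (0,3):0^3=3 (1,2):1^2=3 (0,2):0^2=2 (1,1):1^1=0 -> mex({0, 2, 3}) = 1
G(5): splits (0,4):0^1=1 (1,3):1^3=2 (2,2):2^2=0 (0,3):0^3=3 (1,2):1^2=3 -> mex({0, 1, 2, 3}) = 4
G(6) = mex({0, 1, 2, 4}) = 3
G(7) = mex({0, 1, 3, 4, 5}) = 2
G(8) = mex({0, 2, 3, 5, 6}) = 1
G(9) = mex({0, 1, 2, 3, 6, 7}) = 4
G(10) = mex({0, 1, 3, 4, 5, 7}) = 2
G(11) = mex({0, 1, 2, 3, 4, 5}) = 6
G(12) = mex({0, 1, 2, 3, 5, 6, 7}) = 4
G(13) = mex({0, 2, 3, 4, 6, 7}) = 1
G(14) = mex({0, 1, 4, 5, 6, 7}) = 2
Therefore G(14) = 2.

2


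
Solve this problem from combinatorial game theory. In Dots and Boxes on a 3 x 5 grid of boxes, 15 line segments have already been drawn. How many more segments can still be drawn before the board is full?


Grid: 3 x 5 boxes, i.e. 4 rows and 6 columns of dots.
Horizontal edges: (rows + 1) * cols = 4 * 5 = 20
Vertical edges: rows * (cols + 1) = 3 * 6 = 18
Total edges: 20 + 18 = 38
Edges drawn: 15
Remaining: 38 - 15 = 23

23


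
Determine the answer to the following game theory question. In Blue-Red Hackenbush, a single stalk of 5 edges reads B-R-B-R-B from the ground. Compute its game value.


Edges (from ground): B-R-B-R-B
By Berlekamp's sign-expansion rule, a Blue-Red Hackenbush stalk has the value of the surreal number whose sign sequence is the edge sequence with B -> + and R -> -.
Sign sequence: +-+-+
Trace the sign expansion in the surreal number tree, starting from 0:
Edge 1: B (sign +) -> bounds (0, +inf), value = 1
Edge 2: R (sign -) -> bounds (0, 1), value = 1/2
Edge 3: B (sign +) -> bounds (1/2, 1), value = 3/4
Edge 4: R (sign -) -> bounds (1/2, 3/4), value = 5/8
Edge 5: B (sign +) -> bounds (5/8, 3/4), value = 11/16
Game value = 11/16

11/16


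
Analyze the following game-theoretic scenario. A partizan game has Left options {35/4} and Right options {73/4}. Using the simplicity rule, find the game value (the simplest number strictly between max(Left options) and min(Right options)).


Left options: {35/4}, max = 35/4
Right options: {73/4}, min = 73/4
All options are numbers and max(Left) < min(Right), so by the simplicity theorem the value is the simplest (earliest-born) number strictly between 35/4 and 73/4.
Integers 9 through 18 all lie strictly between 35/4 and 73/4.
Among integers, the simplest (lowest birthday = smallest |n|; 0 is born on day 0, +-n on day n) is 9.
No non-integer in the interval can be simpler: if x is a non-integer in the interval, then floor(x) or ceil(x) also lies in the interval (the interval contains an integer), and both are proper prefixes of x's sign expansion, i.e. born earlier. So the game value is 9.
Game value = 9

9


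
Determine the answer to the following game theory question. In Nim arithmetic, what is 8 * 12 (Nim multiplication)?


Nim multiplication is bilinear over XOR: (u XOR v) * w = (u*w) XOR (v*w).
So we split each operand into its bit components and XOR the pairwise Nim products.
8 = 8 (as XOR of powers of 2).
12 = 4 + 8 (as XOR of powers of 2).
Using the standard Nim-product table on single bits:
  2*2 = 3,   2*4 = 8,   2*8 = 12,
  4*4 = 6,   4*8 = 11,  8*8 = 13,
and  1*x = x (identity), k*l = l*k (commutative).
Pairwise Nim products:
  8 * 4 = 11
  8 * 8 = 13
XOR them: 11 XOR 13 = 6.
Result: 8 * 12 = 6 (in Nim).

6


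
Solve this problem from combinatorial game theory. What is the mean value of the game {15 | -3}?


Game = {15 | -3}, a switch {a | b} with numbers a > b.
Its thermograph has left wall a - t and right wall b + t, which meet at t = (a - b)/2, where both equal (a + b)/2. So the mast (mean value) is at (a + b)/2.
Mean = (15 + (-3))/2 = 12/2 = 6

6


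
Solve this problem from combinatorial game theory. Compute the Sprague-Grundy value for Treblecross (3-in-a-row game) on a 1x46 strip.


Treblecross: place X on empty cells; 3-in-a-row wins.
Playing within two cells of an existing X lets the opponent win at once, so sensible play treats the cells i-2..i+2 around each X as dead. The player left with no safe cell loses, so this is a normal-play take-away game on strips of safe cells.
Placing X at cell i (0-indexed) of a strip of k safe cells leaves independent strips of sizes max(0, i-2) and max(0, k-i-3). Hence G(k) = mex{ G(max(0,i-2)) XOR G(max(0,k-i-3)) : 0 <= i < k }, with G(0) = 0.
G(1): splits (0,0):0^0=0 -> mex({0}) = 1
G(2): splits (0,0):0^0=0 -> mex({0}) = 1
G(3): splits (0,0):0^0=0 -> mex({0}) = 1
G(4): splits (0,1):0^1=1 (0,0):0^0=0 -> mex({0, 1}) = 2
G(5): splits (0,2):0^1=1 (0,1):0^1=1 (0,0):0^0=0 -> mex({0, 1}) = 2
G(6) = mex({1}) = 0
G(7) = mex({0, 1, 2}) = 3
G(8) = mex({0, 1, 2}) = 3
G(9) = mex({0, 2}) = 1
G(10) = mex({0, 2, 3}) = 1
G(11) = mex({0, 3}) = 1
G(12) = mex({1, 3}) = 0
G(13) = mex({0, 1, 2, 3}) = 4
G(14) = mex({0, 1, 2}) = 3
G(15) = mex({0, 1, 2}) = 3
G(16) = mex({0, 1, 2, 4}) = 3
G(17) = mex({0, 1, 3, 4}) = 2
G(18) = mex({0, 1, 3, 4}) = 2
G(19) = mex({0, 1, 3, 5}) = 2
G(20) = mex({0, 1, 2, 3, 5}) = 4
G(21) = mex({0, 1, 2, 3, 5}) = 4
G(22) = mex({1, 2, 6}) = 0
G(23) = mex({0, 1, 2, 3, 4, 6}) = 5
G(24) = mex({0, 1, 2, 3, 4}) = 5
G(25) = mex({0, 1, 3, 4, 7}) = 2
G(26) = mex({0, 1, 3, 4, 5, 7}) = 2
G(27) = mex({0, 1, 3, 5}) = 2
G(28) = mex({0, 1, 2, 5}) = 3
G(29) = mex({0, 1, 2, 4, 5, 6}) = 3
G(30) = mex({1, 2, 4, 6}) = 0
G(31) = mex({0, 1, 2, 3, 4, 6}) = 5
G(32) = mex({1, 2, 3, 4, 7}) = 0
G(33) = mex({0, 3, 7}) = 1
G(34) = mex({0, 2, 3, 5, 7}) = 1
G(35) = mex({0, 2, 3, 5, 6}) = 1
G(36) = mex({0, 1, 2, 5, 6}) = 3
G(37) = mex({0, 1, 2, 4, 5, 6}) = 3
G(38) = mex({0, 1, 2, 4}) = 3
G(39) = mex({0, 1, 2, 3, 4, 7}) = 5
G(40) = mex({0, 1, 2, 3, 4, 5, 7}) = 6
G(41) = mex({0, 1, 2, 3, 5, 7}) = 4
G(42) = mex({0, 1, 2, 3, 5, 6, 7}) = 4
G(43) = mex({0, 2, 3, 5, 6}) = 1
G(44) = mex({1, 2, 3, 4, 5, 6}) = 0
G(45) = mex({0, 1, 2, 3, 4, 6, 7}) = 5
G(46) = mex({0, 1, 2, 3, 4, 7}) = 5
Therefore G(46) = 5.

5


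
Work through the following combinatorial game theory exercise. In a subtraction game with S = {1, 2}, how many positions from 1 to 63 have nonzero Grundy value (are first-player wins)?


Subtraction set S = {1, 2}, so G(n) = n mod 3.
G(n) = 0 when n is a multiple of 3.
Multiples of 3 in [1, 63]: 21
N-positions (nonzero Grundy) = 63 - 21 = 42

42


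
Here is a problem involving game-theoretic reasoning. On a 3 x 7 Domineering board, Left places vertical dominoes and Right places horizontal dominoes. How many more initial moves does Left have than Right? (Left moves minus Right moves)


Board is 3 x 7 (rows x cols).
Left (vertical) placements: (rows-1) * cols = 2 * 7 = 14
Right (horizontal) placements: rows * (cols-1) = 3 * 6 = 18
Advantage = Left - Right = 14 - 18 = -4

-4


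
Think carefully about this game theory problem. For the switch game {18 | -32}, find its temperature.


The game is {18 | -32}, a switch {a | b} with numbers a > b.
Cooling {a | b} by t gives {a - t | b + t}, which stops being hot when a - t = b + t, i.e. at t = (a - b)/2. So the temperature of a switch is (a - b)/2.
Temperature = (Left option - Right option) / 2
= (18 - (-32)) / 2
= 50 / 2
= 25

25


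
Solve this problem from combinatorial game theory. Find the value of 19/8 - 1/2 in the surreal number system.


x = 19/8, y = 1/2
Converting to common denominator: 8
x = 19/8, y = 4/8
x - y = 19/8 - 1/2 = 15/8

15/8


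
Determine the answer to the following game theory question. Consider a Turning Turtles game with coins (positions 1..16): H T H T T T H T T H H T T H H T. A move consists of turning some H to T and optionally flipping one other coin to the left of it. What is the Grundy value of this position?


Coins: H T H T T T H T T H H T T H H T
Key fact: a single head at position k behaves exactly like a Nim heap of size k (turning it to T and optionally flipping a coin at j < k corresponds to moving the heap from k to j, or to 0), and heads combine as a disjunctive sum (two heads at the same place would cancel, matching j XOR j = 0). So the Nim-value is the XOR of the 1-indexed positions of the heads.
Face-up positions (1-indexed): [1, 3, 7, 10, 11, 14, 15]
XOR 0 with 1: 0 XOR 1 = 1
XOR 1 with 3: 1 XOR 3 = 2
XOR 2 with 7: 2 XOR 7 = 5
XOR 5 with 10: 5 XOR 10 = 15
XOR 15 with 11: 15 XOR 11 = 4
XOR 4 with 14: 4 XOR 14 = 10
XOR 10 with 15: 10 XOR 15 = 5
Nim-value = 5

5


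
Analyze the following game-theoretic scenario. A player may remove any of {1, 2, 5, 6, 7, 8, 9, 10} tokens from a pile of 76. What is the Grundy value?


The subtraction set is S = {1, 2, 5, 6, 7, 8, 9, 10}.
G(k) = mex{ G(k - s) : s in S, s <= k }. We compute iteratively: G(0) = 0.
G(1) = mex({0}) = 1
G(2) = mex({0, 1}) = 2
G(3) = mex({1, 2}) = 0
G(4) = mex({0, 2}) = 1
G(5) = mex({0, 1}) = 2
G(6) = mex({0, 1, 2}) = 3
G(7) = mex({0, 1, 2, 3}) = 4
G(8) = mex({0, 1, 2, 3, 4}) = 5
G(9) = mex({0, 1, 2, 4, 5}) = 3
G(10) = mex({0, 1, 2, 3, 5}) = 4
G(11) = mex({0, 1, 2, 3, 4}) = 5
G(12) = mex({0, 1, 2, 3, 4, 5}) = 6
G(13) = mex({0, 1, 2, 3, 4, 5, 6}) = 7
G(14) = mex({1, 2, 3, 4, 5, 6, 7}) = 0
G(15) = mex({0, 2, 3, 4, 5, 7}) = 1
G(16) = mex({0, 1, 3, 4, 5}) = 2
G(17) = mex({1, 2, 3, 4, 5, 6}) = 0
G(18) = mex({0, 2, 3, 4, 5, 6, 7}) = 1
G(19) = mex({0, 1, 3, 4, 5, 6, 7}) = 2
G(20) = mex({0, 1, 2, 4, 5, 6, 7}) = 3
G(21) = mex({0, 1, 2, 3, 5, 6, 7}) = 4
G(22) = mex({0, 1, 2, 3, 4, 6, 7}) = 5
G(23) = mex({0, 1, 2, 4, 5, 7}) = 3
Observe that G(14)..G(23) = 0, 1, 2, 0, 1, 2, 3, 4, 5, 3 repeats G(0)..G(9) = 0, 1, 2, 0, 1, 2, 3, 4, 5, 3.
For k >= max(S) = 10, G(k) is determined by the previous 10 values G(k-10)..G(k-1); a window of 10 consecutive values has recurred shifted by 14, so by induction G(k + 14) = G(k) for all k >= 0: the sequence is periodic from the start with period 14.
One period: G(0..13) = 0, 1, 2, 0, 1, 2, 3, 4, 5, 3, 4, 5, 6, 7.
76 mod 14 = 6, so G(76) = G(6) = 3.

3


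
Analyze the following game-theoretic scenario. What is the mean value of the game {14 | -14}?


Game = {14 | -14}, a switch {a | b} with numbers a > b.
Its thermograph has left wall a - t and right wall b + t, which meet at t = (a - b)/2, where both equal (a + b)/2. So the mast (mean value) is at (a + b)/2.
Mean = (14 + (-14))/2 = 0/2 = 0

0


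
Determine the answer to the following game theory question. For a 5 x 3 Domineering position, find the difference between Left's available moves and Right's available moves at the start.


Board is 5 x 3 (rows x cols).
Left (vertical) placements: (rows-1) * cols = 4 * 3 = 12
Right (horizontal) placements: rows * (cols-1) = 5 * 2 = 10
Advantage = Left - Right = 12 - 10 = 2

2


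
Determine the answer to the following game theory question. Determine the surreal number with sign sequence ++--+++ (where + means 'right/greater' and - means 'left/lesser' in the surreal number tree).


Sign expansion: ++--+++
Rule: track bounds (lo, hi), initially (-inf, +inf). On '+', the current value becomes lo and we move to the simplest number in (value, hi): value + 1 if hi = +inf, otherwise the midpoint (value + hi)/2. On '-', the current value becomes hi and we move to value - 1 if lo = -inf, otherwise the midpoint (lo + value)/2.
Start at 0.
Step 1: sign = +, move right. Bounds: (0, +inf). Value = 1
Step 2: sign = +, move right. Bounds: (1, +inf). Value = 2
Step 3: sign = -, move left. Bounds: (1, 2). Value = 3/2
Step 4: sign = -, move left. Bounds: (1, 3/2). Value = 5/4
Step 5: sign = +, move right. Bounds: (5/4, 3/2). Value = 11/8
Step 6: sign = +, move right. Bounds: (11/8, 3/2). Value = 23/16
Step 7: sign = +, move right. Bounds: (23/16, 3/2). Value = 47/32
The surreal number with sign expansion ++--+++ is 47/32.

47/32


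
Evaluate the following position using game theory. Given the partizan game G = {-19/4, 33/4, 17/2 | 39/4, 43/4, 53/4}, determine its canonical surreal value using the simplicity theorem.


Left options: {-19/4, 33/4, 17/2}, max = 17/2
Right options: {39/4, 43/4, 53/4}, min = 39/4
All options are numbers and max(Left) < min(Right), so by the simplicity theorem the value is the simplest (earliest-born) number strictly between 17/2 and 39/4.
The only integer strictly between 17/2 and 39/4 is 9.
No non-integer in the interval can be simpler: if x is a non-integer in the interval, then floor(x) or ceil(x) also lies in the interval (the interval contains an integer), and both are proper prefixes of x's sign expansion, i.e. born earlier. So the game value is 9.
Game value = 9

9


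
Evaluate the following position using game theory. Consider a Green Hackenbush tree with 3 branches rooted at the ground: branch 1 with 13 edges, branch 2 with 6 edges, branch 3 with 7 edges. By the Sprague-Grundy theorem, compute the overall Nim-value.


The tree has 3 branches from the ground vertex.
In Green Hackenbush, the Nim-value of a simple path of length k is k.
Branch 1: length 13, Nim-value = 13
Branch 2: length 6, Nim-value = 6
Branch 3: length 7, Nim-value = 7
Total Nim-value = XOR of all branch values:
0 XOR 13 = 13
13 XOR 6 = 11
11 XOR 7 = 12
Nim-value of the tree = 12

12


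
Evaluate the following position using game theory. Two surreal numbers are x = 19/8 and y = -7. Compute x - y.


x = 19/8, y = -7
Converting to common denominator: 8
x = 19/8, y = -56/8
x - y = 19/8 - -7 = 75/8

75/8


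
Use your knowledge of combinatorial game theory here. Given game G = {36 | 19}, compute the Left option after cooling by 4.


Original game: {36 | 19} (a switch {a | b} with a > b).
Cooling by t (for t below the temperature (a - b)/2 = 17/2) taxes each move by t: {a | b} cooled by t is {a - t | b + t}.
Cooling amount: t = 4
Cooled Left option: 36 - 4 = 32
Cooled Right option: 19 + 4 = 23
Cooled game: {32 | 23}
Left option = 32

32


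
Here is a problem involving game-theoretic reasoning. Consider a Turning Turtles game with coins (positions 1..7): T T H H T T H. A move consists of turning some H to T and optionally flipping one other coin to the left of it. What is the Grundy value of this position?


Coins: T T H H T T H
Key fact: a single head at position k behaves exactly like a Nim heap of size k (turning it to T and optionally flipping a coin at j < k corresponds to moving the heap from k to j, or to 0), and heads combine as a disjunctive sum (two heads at the same place would cancel, matching j XOR j = 0). So the Nim-value is the XOR of the 1-indexed positions of the heads.
Face-up positions (1-indexed): [3, 4, 7]
XOR 0 with 3: 0 XOR 3 = 3
XOR 3 with 4: 3 XOR 4 = 7
XOR 7 with 7: 7 XOR 7 = 0
Nim-value = 0

0


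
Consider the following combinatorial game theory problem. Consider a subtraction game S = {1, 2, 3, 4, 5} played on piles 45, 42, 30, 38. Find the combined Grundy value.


Subtraction set: {1, 2, 3, 4, 5}
For this subtraction set, G(n) = n mod 6 (period = max + 1 = 6).
Pile 1 (size 45): G(45) = 45 mod 6 = 3
Pile 2 (size 42): G(42) = 42 mod 6 = 0
Pile 3 (size 30): G(30) = 30 mod 6 = 0
Pile 4 (size 38): G(38) = 38 mod 6 = 2
Total Grundy value = XOR of all: 3 XOR 0 XOR 0 XOR 2 = 1

1


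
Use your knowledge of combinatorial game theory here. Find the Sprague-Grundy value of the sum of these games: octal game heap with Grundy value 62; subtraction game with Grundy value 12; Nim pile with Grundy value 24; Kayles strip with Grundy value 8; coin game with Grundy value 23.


By the Sprague-Grundy theorem, the Grundy value of a sum of games is the XOR of individual Grundy values.
octal game heap: Grundy value = 62. Running XOR: 0 XOR 62 = 62
subtraction game: Grundy value = 12. Running XOR: 62 XOR 12 = 50
Nim pile: Grundy value = 24. Running XOR: 50 XOR 24 = 42
Kayles strip: Grundy value = 8. Running XOR: 42 XOR 8 = 34
coin game: Grundy value = 23. Running XOR: 34 XOR 23 = 53
The combined Grundy value is 53.

53


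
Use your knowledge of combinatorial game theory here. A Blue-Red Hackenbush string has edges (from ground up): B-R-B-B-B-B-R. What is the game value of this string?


Edges (from ground): B-R-B-B-B-B-R
By Berlekamp's sign-expansion rule, a Blue-Red Hackenbush stalk has the value of the surreal number whose sign sequence is the edge sequence with B -> + and R -> -.
Sign sequence: +-++++-
Trace the sign expansion in the surreal number tree, starting from 0:
Edge 1: B (sign +) -> bounds (0, +inf), value = 1
Edge 2: R (sign -) -> bounds (0, 1), value = 1/2
Edge 3: B (sign +) -> bounds (1/2, 1), value = 3/4
Edge 4: B (sign +) -> bounds (3/4, 1), value = 7/8
Edge 5: B (sign +) -> bounds (7/8, 1), value = 15/16
Edge 6: B (sign +) -> bounds (15/16, 1), value = 31/32
Edge 7: R (sign -) -> bounds (15/16, 31/32), value = 61/64
Game value = 61/64

61/64


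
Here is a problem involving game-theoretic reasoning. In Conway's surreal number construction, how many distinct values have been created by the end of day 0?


Day 0: {|} = 0 is born. Count = 1.
Day n: the number of surreal numbers born by day n is 2^(n+1) - 1.
By day 0: 2^1 - 1 = 1
By day 0: 1 surreal numbers.

1


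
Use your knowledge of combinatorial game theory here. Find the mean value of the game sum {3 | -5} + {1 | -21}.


G1 = {3 | -5}, G2 = {1 | -21}
Each is a switch {a | b} with numbers a > b; its mean value is (a + b)/2, and mean value is additive over game sums: m(G1 + G2) = m(G1) + m(G2).
Mean of G1 = (3 + (-5))/2 = -2/2 = -1
Mean of G2 = (1 + (-21))/2 = -20/2 = -10
Mean of G1 + G2 = -1 + -10 = -11

-11


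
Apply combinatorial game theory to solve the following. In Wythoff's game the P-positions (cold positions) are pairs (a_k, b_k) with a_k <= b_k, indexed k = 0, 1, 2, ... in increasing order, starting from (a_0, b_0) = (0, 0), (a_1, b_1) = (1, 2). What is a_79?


By Wythoff's theorem, a_k = floor(k * phi) and b_k = floor(k * phi^2) = a_k + k, where phi = (1 + sqrt(5))/2 is the golden ratio.
phi = (1 + sqrt(5))/2 = 1.618034
k = 79
k * phi = 79 * 1.618034 = 127.824685
a_79 = floor(k * phi) = 127

127


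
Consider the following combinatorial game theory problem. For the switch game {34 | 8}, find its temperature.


The game is {34 | 8}, a switch {a | b} with numbers a > b.
Cooling {a | b} by t gives {a - t | b + t}, which stops being hot when a - t = b + t, i.e. at t = (a - b)/2. So the temperature of a switch is (a - b)/2.
Temperature = (Left option - Right option) / 2
= (34 - (8)) / 2
= 26 / 2
= 13

13


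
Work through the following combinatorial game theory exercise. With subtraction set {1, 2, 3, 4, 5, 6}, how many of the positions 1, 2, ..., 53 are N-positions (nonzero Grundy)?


Subtraction set S = {1, 2, 3, 4, 5, 6}, so G(n) = n mod 7.
G(n) = 0 when n is a multiple of 7.
Multiples of 7 in [1, 53]: 7
N-positions (nonzero Grundy) = 53 - 7 = 46

46


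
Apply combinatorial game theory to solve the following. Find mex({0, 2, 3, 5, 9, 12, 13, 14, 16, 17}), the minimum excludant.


Set = {0, 2, 3, 5, 9, 12, 13, 14, 16, 17}
0 is in the set.
1 is NOT in the set. This is the mex.
mex = 1

1


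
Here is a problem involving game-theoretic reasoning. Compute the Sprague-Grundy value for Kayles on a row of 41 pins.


Kayles: a move removes 1 or 2 adjacent pins from a contiguous row.
Removing pins from a row of k leaves two independent rows (a, b) with a + b = k - 1 (one pin) or a + b = k - 2 (two pins); an end removal gives a = 0.
By Sprague-Grundy, G(k) = mex{ G(a) XOR G(b) } over all these splits. G(0) = 0.
G(1): splits (0,0):0^0=0 -> mex({0}) = 1
G(2): splits (0,1):0^1=1 (0,0):0^0=0 -> mex({0, 1}) = 2
G(3): splits (0,2):0^2=2 (1,1):1^1=0 (0,1):0^1=1 -> mex({0, 1, 2}) = 3
G(4): splits (0,3):0^3=3 (1,2):1^2=3 (0,2):0^2=2 (1,1):1^1=0 -> mex({0, 2, 3}) = 1
G(5): splits (0,4):0^1=1 (1,3):1^3=2 (2,2):2^2=0 (0,3):0^3=3 (1,2):1^2=3 -> mex({0, 1, 2, 3}) = 4
G(6) = mex({0, 1, 2, 4}) = 3
G(7) = mex({0, 1, 3, 4, 5}) = 2
G(8) = mex({0, 2, 3, 5, 6}) = 1
G(9) = mex({0, 1, 2, 3, 6, 7}) = 4
G(10) = mex({0, 1, 3, 4, 5, 7}) = 2
G(11) = mex({0, 1, 2, 3, 4, 5}) = 6
G(12) = mex({0, 1, 2, 3, 5, 6, 7}) = 4
G(13) = mex({0, 2, 3, 4, 6, 7}) = 1
G(14) = mex({0, 1, 4, 5, 6, 7}) = 2
G(15) = mex({0, 1, 2, 3, 4, 5, 6}) = 7
G(16) = mex({0, 2, 3, 5, 6, 7}) = 1
G(17) = mex({0, 1, 2, 3, 5, 6, 7}) = 4
G(18) = mex({0, 1, 2, 4, 5, 6}) = 3
G(19) = mex({0, 1, 3, 4, 5, 7}) = 2
G(20) = mex({0, 2, 3, 4, 5, 6, 7}) = 1
G(21) = mex({0, 1, 2, 3, 5, 6, 7}) = 4
G(22) = mex({0, 1, 2, 3, 4, 5, 7}) = 6
G(23) = mex({0, 1, 2, 3, 4, 5, 6}) = 7
G(24) = mex({0, 1, 2, 3, 5, 6, 7}) = 4
G(25) = mex({0, 2, 3, 4, 6, 7}) = 1
G(26) = mex({0, 1, 3, 4, 5, 6, 7}) = 2
G(27) = mex({0, 1, 2, 3, 4, 5, 6, 7}) = 8
G(28) = mex({0, 1, 2, 3, 4, 6, 7, 8}) = 5
G(29) = mex({0, 1, 2, 3, 5, 6, 7, 8, 9}) = 4
G(30) = mex({0, 1, 2, 3, 4, 5, 6, 9, 10}) = 7
G(31) = mex({0, 1, 3, 4, 5, 7, 10, 11}) = 2
G(32) = mex({0, 2, 3, 4, 5, 6, 7, 9, 11}) = 1
G(33) = mex({0, 1, 2, 3, 4, 5, 6, 7, 9, 12}) = 8
G(34) = mex({0, 1, 2, 3, 4, 5, 7, 8, 11, 12}) = 6
G(35) = mex({0, 1, 2, 3, 4, 5, 6, 8, 9, 10, 11}) = 7
G(36) = mex({0, 1, 2, 3, 5, 6, 7, 9, 10}) = 4
G(37) = mex({0, 2, 3, 4, 6, 7, 9, 10, 11, 12}) = 1
G(38) = mex({0, 1, 3, 4, 5, 6, 7, 9, 10, 11, 12}) = 2
G(39) = mex({0, 1, 2, 4, 5, 6, 7, 9, 10, 12, 14}) = 3
G(40) = mex({0, 2, 3, 4, 6, 7, 11, 12, 14}) = 1
G(41) = mex({0, 1, 2, 3, 5, 6, 7, 9, 10, 11, 12}) = 4
Therefore G(41) = 4.

4


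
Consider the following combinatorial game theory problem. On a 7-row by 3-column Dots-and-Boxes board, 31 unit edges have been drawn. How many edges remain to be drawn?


Grid: 7 x 3 boxes, i.e. 8 rows and 4 columns of dots.
Horizontal edges: (rows + 1) * cols = 8 * 3 = 24
Vertical edges: rows * (cols + 1) = 7 * 4 = 28
Total edges: 24 + 28 = 52
Edges drawn: 31
Remaining: 52 - 31 = 21

21


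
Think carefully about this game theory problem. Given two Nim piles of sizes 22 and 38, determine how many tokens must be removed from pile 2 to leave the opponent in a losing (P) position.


Piles: 22 and 38
Current XOR: 22 XOR 38 = 48 (non-zero, so this is an N-position).
To make the XOR zero, we need to find a move that balances the piles.
For pile 2 (size 38): target = 38 XOR 48 = 22
We reduce pile 2 from 38 to 22.
Tokens removed: 38 - 22 = 16
Verification: 22 XOR 22 = 0

16


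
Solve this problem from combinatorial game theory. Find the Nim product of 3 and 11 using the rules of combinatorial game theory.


Nim multiplication is bilinear over XOR: (u XOR v) * w = (u*w) XOR (v*w).
So we split each operand into its bit components and XOR the pairwise Nim products.
3 = 1 + 2 (as XOR of powers of 2).
11 = 1 + 2 + 8 (as XOR of powers of 2).
Using the standard Nim-product table on single bits:
  2*2 = 3,   2*4 = 8,   2*8 = 12,
  4*4 = 6,   4*8 = 11,  8*8 = 13,
and  1*x = x (identity), k*l = l*k (commutative).
Pairwise Nim products:
  1 * 1 = 1
  1 * 2 = 2
  1 * 8 = 8
  2 * 1 = 2
  2 * 2 = 3
  2 * 8 = 12
XOR them: 1 XOR 2 XOR 8 XOR 2 XOR 3 XOR 12 = 6.
Result: 3 * 11 = 6 (in Nim).

6


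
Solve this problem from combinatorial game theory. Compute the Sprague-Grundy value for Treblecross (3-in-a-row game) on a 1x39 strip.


Treblecross: place X on empty cells; 3-in-a-row wins.
Playing within two cells of an existing X lets the opponent win at once, so sensible play treats the cells i-2..i+2 around each X as dead. The player left with no safe cell loses, so this is a normal-play take-away game on strips of safe cells.
Placing X at cell i (0-indexed) of a strip of k safe cells leaves independent strips of sizes max(0, i-2) and max(0, k-i-3). Hence G(k) = mex{ G(max(0,i-2)) XOR G(max(0,k-i-3)) : 0 <= i < k }, with G(0) = 0.
G(1): splits (0,0):0^0=0 -> mex({0}) = 1
G(2): splits (0,0):0^0=0 -> mex({0}) = 1
G(3): splits (0,0):0^0=0 -> mex({0}) = 1
G(4): splits (0,1):0^1=1 (0,0):0^0=0 -> mex({0, 1}) = 2
G(5): splits (0,2):0^1=1 (0,1):0^1=1 (0,0):0^0=0 -> mex({0, 1}) = 2
G(6) = mex({1}) = 0
G(7) = mex({0, 1, 2}) = 3
G(8) = mex({0, 1, 2}) = 3
G(9) = mex({0, 2}) = 1
G(10) = mex({0, 2, 3}) = 1
G(11) = mex({0, 3}) = 1
G(12) = mex({1, 3}) = 0
G(13) = mex({0, 1, 2, 3}) = 4
G(14) = mex({0, 1, 2}) = 3
G(15) = mex({0, 1, 2}) = 3
G(16) = mex({0, 1, 2, 4}) = 3
G(17) = mex({0, 1, 3, 4}) = 2
G(18) = mex({0, 1, 3, 4}) = 2
G(19) = mex({0, 1, 3, 5}) = 2
G(20) = mex({0, 1, 2, 3, 5}) = 4
G(21) = mex({0, 1, 2, 3, 5}) = 4
G(22) = mex({1, 2, 6}) = 0
G(23) = mex({0, 1, 2, 3, 4, 6}) = 5
G(24) = mex({0, 1, 2, 3, 4}) = 5
G(25) = mex({0, 1, 3, 4, 7}) = 2
G(26) = mex({0, 1, 3, 4, 5, 7}) = 2
G(27) = mex({0, 1, 3, 5}) = 2
G(28) = mex({0, 1, 2, 5}) = 3
G(29) = mex({0, 1, 2, 4, 5, 6}) = 3
G(30) = mex({1, 2, 4, 6}) = 0
G(31) = mex({0, 1, 2, 3, 4, 6}) = 5
G(32) = mex({1, 2, 3, 4, 7}) = 0
G(33) = mex({0, 3, 7}) = 1
G(34) = mex({0, 2, 3, 5, 7}) = 1
G(35) = mex({0, 2, 3, 5, 6}) = 1
G(36) = mex({0, 1, 2, 5, 6}) = 3
G(37) = mex({0, 1, 2, 4, 5, 6}) = 3
G(38) = mex({0, 1, 2, 4}) = 3
G(39) = mex({0, 1, 2, 3, 4, 7}) = 5
Therefore G(39) = 5.

5


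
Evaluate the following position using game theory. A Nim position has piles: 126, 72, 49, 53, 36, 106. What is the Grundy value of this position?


We need the XOR (exclusive or) of all pile sizes.
After XOR-ing pile 1 (size 126): 0 XOR 126 = 126
After XOR-ing pile 2 (size 72): 126 XOR 72 = 54
After XOR-ing pile 3 (size 49): 54 XOR 49 = 7
After XOR-ing pile 4 (size 53): 7 XOR 53 = 50
After XOR-ing pile 5 (size 36): 50 XOR 36 = 22
After XOR-ing pile 6 (size 106): 22 XOR 106 = 124
The Nim-value of this position is 124.

124


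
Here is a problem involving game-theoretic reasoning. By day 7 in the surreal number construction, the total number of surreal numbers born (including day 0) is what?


Day 0: {|} = 0 is born. Count = 1.
Day n: the number of surreal numbers born by day n is 2^(n+1) - 1.
By day 0: 2^1 - 1 = 1
By day 1: 2^2 - 1 = 3
By day 2: 2^3 - 1 = 7
By day 3: 2^4 - 1 = 15
By day 4: 2^5 - 1 = 31
By day 5: 2^6 - 1 = 63
By day 6: 2^7 - 1 = 127
By day 7: 2^8 - 1 = 255
By day 7: 255 surreal numbers.

255
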